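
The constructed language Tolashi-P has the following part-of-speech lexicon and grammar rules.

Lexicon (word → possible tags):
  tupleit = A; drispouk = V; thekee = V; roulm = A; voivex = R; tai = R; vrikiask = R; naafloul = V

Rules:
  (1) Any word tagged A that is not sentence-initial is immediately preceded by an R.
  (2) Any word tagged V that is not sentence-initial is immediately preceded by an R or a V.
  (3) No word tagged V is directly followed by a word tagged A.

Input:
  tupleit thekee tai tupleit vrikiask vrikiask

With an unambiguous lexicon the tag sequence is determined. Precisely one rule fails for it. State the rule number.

Fixed tagging: A V R A R R.
Applying the rules: R1 pass, R2 fail, R3 pass.
Only rule 2 fails.

2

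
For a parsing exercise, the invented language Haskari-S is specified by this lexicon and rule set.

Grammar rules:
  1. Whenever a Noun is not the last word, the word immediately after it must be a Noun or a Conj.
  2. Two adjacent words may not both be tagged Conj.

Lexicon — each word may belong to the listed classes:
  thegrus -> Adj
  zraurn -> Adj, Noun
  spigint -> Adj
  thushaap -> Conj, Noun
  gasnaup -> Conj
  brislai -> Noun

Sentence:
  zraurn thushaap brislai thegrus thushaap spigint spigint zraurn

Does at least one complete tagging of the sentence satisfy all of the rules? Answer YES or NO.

Candidates per position — 1:zraurn {Adj,Noun}; 2:thushaap {Conj,Noun}; 3:brislai {Noun}; 4:thegrus {Adj}; 5:thushaap {Conj,Noun}; 6:spigint {Adj}; 7:spigint {Adj}; 8:zraurn {Adj,Noun}.
Rule 1 cannot be satisfied by any choice of tags from the lexicon.
So there is no consistent tagging.

NO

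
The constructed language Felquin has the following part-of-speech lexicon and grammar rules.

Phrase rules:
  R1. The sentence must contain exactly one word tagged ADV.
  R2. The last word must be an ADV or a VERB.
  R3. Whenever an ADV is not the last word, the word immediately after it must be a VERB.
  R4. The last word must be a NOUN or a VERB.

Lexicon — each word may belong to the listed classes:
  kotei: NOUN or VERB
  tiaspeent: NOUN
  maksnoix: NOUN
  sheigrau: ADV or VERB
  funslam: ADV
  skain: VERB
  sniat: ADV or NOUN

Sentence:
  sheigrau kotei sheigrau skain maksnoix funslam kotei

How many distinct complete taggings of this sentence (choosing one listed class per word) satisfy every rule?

2

Candidates per position — 1:sheigrau {ADV,VERB}; 2:kotei {NOUN,VERB}; 3:sheigrau {ADV,VERB}; 4:skain {VERB}; 5:maksnoix {NOUN}; 6:funslam {ADV}; 7:kotei {NOUN,VERB}.
There are 16 candidate sequences in total.
The sequences that satisfy every rule: VERB NOUN VERB VERB NOUN ADV VERB; VERB VERB VERB VERB NOUN ADV VERB.
Count = 2.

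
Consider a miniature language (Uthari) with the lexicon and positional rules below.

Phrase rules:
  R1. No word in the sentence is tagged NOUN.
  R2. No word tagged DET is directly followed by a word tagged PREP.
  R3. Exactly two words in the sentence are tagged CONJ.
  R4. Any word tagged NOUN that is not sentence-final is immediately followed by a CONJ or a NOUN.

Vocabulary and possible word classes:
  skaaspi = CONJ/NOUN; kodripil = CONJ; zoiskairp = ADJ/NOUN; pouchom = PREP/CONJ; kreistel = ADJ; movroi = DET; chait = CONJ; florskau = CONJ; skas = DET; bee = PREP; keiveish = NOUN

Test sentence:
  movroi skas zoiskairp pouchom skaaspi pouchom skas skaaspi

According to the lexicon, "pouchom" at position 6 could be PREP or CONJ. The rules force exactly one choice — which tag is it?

PREP

Candidates per position — 1:movroi {DET}; 2:skas {DET}; 3:zoiskairp {ADJ,NOUN}; 4:pouchom {PREP,CONJ}; 5:skaaspi {CONJ,NOUN}; 6:pouchom {PREP,CONJ}; 7:skas {DET}; 8:skaaspi {CONJ,NOUN}.
If word 3 were NOUN, no tagging could satisfy rule 1; so word 3 is ADJ.
If word 5 were NOUN, no tagging could satisfy rule 1; so word 5 is CONJ.
If word 8 were NOUN, no tagging could satisfy rule 1; so word 8 is CONJ.
If word 4 were CONJ, no tagging could satisfy rule 3; so word 4 is PREP.
If word 6 were CONJ, no tagging could satisfy rule 3; so word 6 is PREP.
So the tagging must be: DET DET ADJ PREP CONJ PREP DET CONJ.
Checking: rule 1 ok; rule 2 ok; rule 3 ok; rule 4 ok.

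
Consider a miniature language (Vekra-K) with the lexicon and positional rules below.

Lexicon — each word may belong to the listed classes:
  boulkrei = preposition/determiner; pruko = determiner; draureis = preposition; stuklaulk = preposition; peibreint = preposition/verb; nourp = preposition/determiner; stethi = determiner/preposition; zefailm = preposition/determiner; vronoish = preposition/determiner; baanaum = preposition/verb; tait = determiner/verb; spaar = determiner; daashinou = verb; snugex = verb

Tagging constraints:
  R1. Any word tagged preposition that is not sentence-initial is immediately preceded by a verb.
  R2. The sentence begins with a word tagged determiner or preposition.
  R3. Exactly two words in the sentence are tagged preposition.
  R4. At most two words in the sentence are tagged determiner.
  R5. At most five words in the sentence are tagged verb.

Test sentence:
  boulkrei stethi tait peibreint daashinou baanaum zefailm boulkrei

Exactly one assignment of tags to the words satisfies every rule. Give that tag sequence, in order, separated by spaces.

preposition determiner verb verb verb verb preposition determiner

Candidates per position — 1:boulkrei {preposition,determiner}; 2:stethi {determiner,preposition}; 3:tait {determiner,verb}; 4:peibreint {preposition,verb}; 5:daashinou {verb}; 6:baanaum {preposition,verb}; 7:zefailm {preposition,determiner}; 8:boulkrei {preposition,determiner}.
If word 2 were preposition, no tagging could satisfy rule 1; so word 2 is determiner.
If word 8 were preposition, no tagging could satisfy rule 1; so word 8 is determiner.
If word 1 were determiner, no tagging could satisfy rule 4; so word 1 is preposition.
If word 3 were determiner, no tagging could satisfy rule 4; so word 3 is verb.
If word 7 were determiner, no tagging could satisfy rule 4; so word 7 is preposition.
If word 4 were preposition, no tagging could satisfy rule 3; so word 4 is verb.
If word 6 were preposition, no tagging could satisfy rule 1; so word 6 is verb.
That leaves exactly one tagging: preposition determiner verb verb verb verb preposition determiner.
Check: rule 1 satisfied; rule 2 satisfied; rule 3 satisfied; rule 4 satisfied; rule 5 satisfied.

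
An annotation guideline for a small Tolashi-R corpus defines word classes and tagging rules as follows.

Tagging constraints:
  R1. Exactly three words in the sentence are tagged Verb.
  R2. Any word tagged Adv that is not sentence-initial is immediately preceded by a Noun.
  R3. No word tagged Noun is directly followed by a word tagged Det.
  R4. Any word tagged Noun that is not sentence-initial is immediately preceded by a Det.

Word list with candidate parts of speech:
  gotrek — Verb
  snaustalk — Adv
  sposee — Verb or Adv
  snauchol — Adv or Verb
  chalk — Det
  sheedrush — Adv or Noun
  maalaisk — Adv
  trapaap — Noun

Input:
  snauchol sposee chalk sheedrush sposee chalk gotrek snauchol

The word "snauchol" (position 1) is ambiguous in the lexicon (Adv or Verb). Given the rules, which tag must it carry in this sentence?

Adv

Candidates per position — 1:snauchol {Adv,Verb}; 2:sposee {Verb,Adv}; 3:chalk {Det}; 4:sheedrush {Adv,Noun}; 5:sposee {Verb,Adv}; 6:chalk {Det}; 7:gotrek {Verb}; 8:snauchol {Adv,Verb}.
At position 2, choosing Adv makes rule 2 impossible to satisfy; hence Verb.
At position 4, choosing Adv makes rule 2 impossible to satisfy; hence Noun.
At position 8, choosing Adv makes rule 2 impossible to satisfy; hence Verb.
At position 1, choosing Verb makes rule 1 impossible to satisfy; hence Adv.
At position 5, choosing Verb makes rule 1 impossible to satisfy; hence Adv.
The only consistent sequence is: Adv Verb Det Noun Adv Det Verb Verb.
Rule-by-rule: rule 1 ok; rule 2 ok; rule 3 ok; rule 4 ok.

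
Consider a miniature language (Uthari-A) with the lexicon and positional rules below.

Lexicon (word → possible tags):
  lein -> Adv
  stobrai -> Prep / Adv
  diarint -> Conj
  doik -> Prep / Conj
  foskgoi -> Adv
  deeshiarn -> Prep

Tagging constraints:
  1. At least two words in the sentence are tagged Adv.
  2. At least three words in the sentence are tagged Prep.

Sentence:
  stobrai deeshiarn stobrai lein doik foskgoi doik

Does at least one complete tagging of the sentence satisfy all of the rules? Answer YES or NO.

YES

Candidates per position — 1:stobrai {Prep,Adv}; 2:deeshiarn {Prep}; 3:stobrai {Prep,Adv}; 4:lein {Adv}; 5:doik {Prep,Conj}; 6:foskgoi {Adv}; 7:doik {Prep,Conj}.
One satisfying assignment: Prep Prep Adv Adv Prep Adv Conj.
Checking: rule 1 holds; rule 2 holds.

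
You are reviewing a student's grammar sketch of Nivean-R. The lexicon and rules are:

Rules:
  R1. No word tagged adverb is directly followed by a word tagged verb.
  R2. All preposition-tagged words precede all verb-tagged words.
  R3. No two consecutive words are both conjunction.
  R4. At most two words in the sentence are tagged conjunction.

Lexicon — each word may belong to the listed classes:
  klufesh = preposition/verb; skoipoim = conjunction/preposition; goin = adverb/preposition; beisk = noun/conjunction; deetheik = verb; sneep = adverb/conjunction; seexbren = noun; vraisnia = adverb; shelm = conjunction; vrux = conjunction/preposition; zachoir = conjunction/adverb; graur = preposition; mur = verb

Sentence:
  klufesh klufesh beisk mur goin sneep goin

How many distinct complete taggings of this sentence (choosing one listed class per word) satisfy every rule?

Candidates per position — 1:klufesh {preposition,verb}; 2:klufesh {preposition,verb}; 3:beisk {noun,conjunction}; 4:mur {verb}; 5:goin {adverb,preposition}; 6:sneep {adverb,conjunction}; 7:goin {adverb,preposition}.
There are 64 candidate sequences in total.
Checking each against the rules leaves 12 sequences.
Count = 12.

12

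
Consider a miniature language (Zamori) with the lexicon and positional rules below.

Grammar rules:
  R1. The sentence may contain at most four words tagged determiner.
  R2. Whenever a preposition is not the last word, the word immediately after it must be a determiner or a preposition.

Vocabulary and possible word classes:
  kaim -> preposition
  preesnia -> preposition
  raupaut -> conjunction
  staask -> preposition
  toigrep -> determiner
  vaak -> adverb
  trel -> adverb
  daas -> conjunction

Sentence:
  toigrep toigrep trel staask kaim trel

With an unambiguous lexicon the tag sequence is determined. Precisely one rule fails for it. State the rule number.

Fixed tagging: determiner determiner adverb preposition preposition adverb.
Rule check: R1 pass, R2 fail.
Only rule 2 fails.

2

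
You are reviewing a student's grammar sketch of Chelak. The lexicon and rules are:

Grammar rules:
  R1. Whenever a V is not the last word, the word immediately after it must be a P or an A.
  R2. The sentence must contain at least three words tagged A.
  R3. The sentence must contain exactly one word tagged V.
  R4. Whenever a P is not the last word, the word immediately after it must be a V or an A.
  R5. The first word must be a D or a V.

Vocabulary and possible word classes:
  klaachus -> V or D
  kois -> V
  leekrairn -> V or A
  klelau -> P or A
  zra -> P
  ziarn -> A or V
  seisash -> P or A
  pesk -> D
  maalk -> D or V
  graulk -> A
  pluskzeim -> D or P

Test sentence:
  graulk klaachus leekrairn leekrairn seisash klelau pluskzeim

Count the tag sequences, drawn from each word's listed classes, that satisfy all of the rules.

0

Candidates per position — 1:graulk {A}; 2:klaachus {V,D}; 3:leekrairn {V,A}; 4:leekrairn {V,A}; 5:seisash {P,A}; 6:klelau {P,A}; 7:pluskzeim {D,P}.
There are 64 candidate sequences in total.
Rule 5 cannot be satisfied by any choice of tags from the lexicon.
So there is no consistent tagging.
Count = 0.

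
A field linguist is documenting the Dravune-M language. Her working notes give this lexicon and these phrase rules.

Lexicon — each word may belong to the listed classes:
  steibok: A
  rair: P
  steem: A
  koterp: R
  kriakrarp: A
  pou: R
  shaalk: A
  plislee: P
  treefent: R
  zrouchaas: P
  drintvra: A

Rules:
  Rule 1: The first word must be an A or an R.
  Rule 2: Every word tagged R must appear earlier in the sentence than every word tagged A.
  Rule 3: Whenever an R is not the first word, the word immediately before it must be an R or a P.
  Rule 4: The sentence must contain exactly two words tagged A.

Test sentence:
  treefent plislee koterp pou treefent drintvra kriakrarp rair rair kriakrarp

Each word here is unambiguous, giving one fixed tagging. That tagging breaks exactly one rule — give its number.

4

Fixed tagging: R P R R R A A P P A.
Applying the rules: R1 pass, R2 pass, R3 pass, R4 fail.
Only rule 4 fails.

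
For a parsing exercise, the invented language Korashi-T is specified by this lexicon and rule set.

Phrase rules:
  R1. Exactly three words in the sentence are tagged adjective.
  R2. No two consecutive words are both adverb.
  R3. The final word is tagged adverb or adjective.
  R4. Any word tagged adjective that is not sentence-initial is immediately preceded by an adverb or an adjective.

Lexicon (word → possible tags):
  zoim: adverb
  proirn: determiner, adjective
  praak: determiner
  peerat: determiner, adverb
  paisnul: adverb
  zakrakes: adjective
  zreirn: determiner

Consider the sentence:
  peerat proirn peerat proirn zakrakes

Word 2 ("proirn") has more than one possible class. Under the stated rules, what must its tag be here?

adjective

Candidates per position — 1:peerat {determiner,adverb}; 2:proirn {determiner,adjective}; 3:peerat {determiner,adverb}; 4:proirn {determiner,adjective}; 5:zakrakes {adjective}.
Word 2 cannot be determiner — rule 1 would then fail for every completion. It is adjective.
Word 3 cannot be determiner — rule 4 would then fail for every completion. It is adverb.
Word 4 cannot be determiner — rule 1 would then fail for every completion. It is adjective.
Word 1 cannot be determiner — rule 4 would then fail for every completion. It is adverb.
The unique satisfying tagging is: adverb adjective adverb adjective adjective.
Rule-by-rule: rule 1 holds; rule 2 holds; rule 3 holds; rule 4 holds.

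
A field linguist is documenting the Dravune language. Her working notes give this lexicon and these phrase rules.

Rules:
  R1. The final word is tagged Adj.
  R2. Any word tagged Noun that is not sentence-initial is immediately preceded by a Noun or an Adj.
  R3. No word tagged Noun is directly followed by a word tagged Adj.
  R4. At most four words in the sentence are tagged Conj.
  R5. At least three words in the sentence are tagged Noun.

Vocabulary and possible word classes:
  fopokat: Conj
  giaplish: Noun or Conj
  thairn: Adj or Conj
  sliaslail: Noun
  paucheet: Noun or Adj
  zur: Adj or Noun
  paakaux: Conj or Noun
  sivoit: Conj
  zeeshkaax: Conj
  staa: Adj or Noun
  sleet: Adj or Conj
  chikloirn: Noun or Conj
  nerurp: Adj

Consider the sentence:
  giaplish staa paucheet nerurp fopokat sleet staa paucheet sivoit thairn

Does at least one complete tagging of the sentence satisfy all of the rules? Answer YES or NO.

Candidates per position — 1:giaplish {Noun,Conj}; 2:staa {Adj,Noun}; 3:paucheet {Noun,Adj}; 4:nerurp {Adj}; 5:fopokat {Conj}; 6:sleet {Adj,Conj}; 7:staa {Adj,Noun}; 8:paucheet {Noun,Adj}; 9:sivoit {Conj}; 10:thairn {Adj,Conj}.
Every candidate sequence violates at least one rule; no consistent tagging exists.

NO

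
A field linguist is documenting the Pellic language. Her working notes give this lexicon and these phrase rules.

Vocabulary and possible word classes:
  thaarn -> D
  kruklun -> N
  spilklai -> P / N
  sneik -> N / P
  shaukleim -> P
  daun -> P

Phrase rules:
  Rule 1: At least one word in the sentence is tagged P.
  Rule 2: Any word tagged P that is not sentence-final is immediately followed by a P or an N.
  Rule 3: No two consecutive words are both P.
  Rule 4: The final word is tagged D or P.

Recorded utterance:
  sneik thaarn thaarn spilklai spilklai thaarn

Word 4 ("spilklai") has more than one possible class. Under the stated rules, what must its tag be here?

Candidates per position — 1:sneik {N,P}; 2:thaarn {D}; 3:thaarn {D}; 4:spilklai {P,N}; 5:spilklai {P,N}; 6:thaarn {D}.
Word 1 cannot be P — rule 2 would then fail for every completion. It is N.
Word 5 cannot be P — rule 2 would then fail for every completion. It is N.
Word 4 cannot be N — rule 1 would then fail for every completion. It is P.
The unique satisfying tagging is: N D D P N D.
Verifying each rule — rule 1 holds; rule 2 holds; rule 3 holds; rule 4 holds.

P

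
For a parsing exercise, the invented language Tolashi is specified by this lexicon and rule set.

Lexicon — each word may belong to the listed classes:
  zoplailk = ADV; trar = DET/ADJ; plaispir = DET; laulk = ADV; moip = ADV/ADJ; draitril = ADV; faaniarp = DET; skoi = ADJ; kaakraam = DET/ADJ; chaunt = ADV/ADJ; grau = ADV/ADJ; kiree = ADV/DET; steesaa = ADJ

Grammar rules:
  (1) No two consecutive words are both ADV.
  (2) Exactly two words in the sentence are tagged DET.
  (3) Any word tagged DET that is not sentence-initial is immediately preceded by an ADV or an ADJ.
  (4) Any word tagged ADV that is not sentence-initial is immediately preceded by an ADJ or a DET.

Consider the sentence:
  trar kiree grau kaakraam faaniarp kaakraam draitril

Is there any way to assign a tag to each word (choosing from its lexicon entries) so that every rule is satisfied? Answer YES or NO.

Candidates per position — 1:trar {DET,ADJ}; 2:kiree {ADV,DET}; 3:grau {ADV,ADJ}; 4:kaakraam {DET,ADJ}; 5:faaniarp {DET}; 6:kaakraam {DET,ADJ}; 7:draitril {ADV}.
One satisfying assignment: DET ADV ADJ ADJ DET ADJ ADV.
Check: rule 1 ✓; rule 2 ✓; rule 3 ✓; rule 4 ✓.

YES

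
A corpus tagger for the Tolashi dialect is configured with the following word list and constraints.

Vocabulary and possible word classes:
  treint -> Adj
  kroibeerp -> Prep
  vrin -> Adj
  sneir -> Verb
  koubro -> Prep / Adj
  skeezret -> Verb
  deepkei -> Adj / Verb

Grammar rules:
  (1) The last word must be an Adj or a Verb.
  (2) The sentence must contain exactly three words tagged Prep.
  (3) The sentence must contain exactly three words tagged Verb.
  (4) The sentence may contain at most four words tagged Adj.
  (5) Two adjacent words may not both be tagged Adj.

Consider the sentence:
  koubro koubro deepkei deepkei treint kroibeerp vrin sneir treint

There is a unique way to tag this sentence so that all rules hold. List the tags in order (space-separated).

Candidates per position — 1:koubro {Prep,Adj}; 2:koubro {Prep,Adj}; 3:deepkei {Adj,Verb}; 4:deepkei {Adj,Verb}; 5:treint {Adj}; 6:kroibeerp {Prep}; 7:vrin {Adj}; 8:sneir {Verb}; 9:treint {Adj}.
Word 1 cannot be Adj — rule 2 would then fail for every completion. It is Prep.
Word 2 cannot be Adj — rule 2 would then fail for every completion. It is Prep.
Word 3 cannot be Adj — rule 3 would then fail for every completion. It is Verb.
Word 4 cannot be Adj — rule 3 would then fail for every completion. It is Verb.
That leaves exactly one tagging: Prep Prep Verb Verb Adj Prep Adj Verb Adj.
Check: rule 1 ✓; rule 2 ✓; rule 3 ✓; rule 4 ✓; rule 5 ✓.

Prep Prep Verb Verb Adj Prep Adj Verb Adj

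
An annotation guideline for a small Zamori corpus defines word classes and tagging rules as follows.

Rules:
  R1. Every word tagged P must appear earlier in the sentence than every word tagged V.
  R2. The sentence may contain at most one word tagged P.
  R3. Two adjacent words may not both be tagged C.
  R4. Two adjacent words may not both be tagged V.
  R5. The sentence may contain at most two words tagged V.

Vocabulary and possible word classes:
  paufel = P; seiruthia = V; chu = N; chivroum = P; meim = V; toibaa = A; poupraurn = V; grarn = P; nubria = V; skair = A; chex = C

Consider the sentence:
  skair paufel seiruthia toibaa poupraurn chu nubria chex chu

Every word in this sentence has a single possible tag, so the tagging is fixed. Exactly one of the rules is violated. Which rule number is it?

5

Fixed tagging: A P V A V N V C N.
Rule check: R1 holds, R2 holds, R3 holds, R4 holds, R5 violated.
Only rule 5 fails.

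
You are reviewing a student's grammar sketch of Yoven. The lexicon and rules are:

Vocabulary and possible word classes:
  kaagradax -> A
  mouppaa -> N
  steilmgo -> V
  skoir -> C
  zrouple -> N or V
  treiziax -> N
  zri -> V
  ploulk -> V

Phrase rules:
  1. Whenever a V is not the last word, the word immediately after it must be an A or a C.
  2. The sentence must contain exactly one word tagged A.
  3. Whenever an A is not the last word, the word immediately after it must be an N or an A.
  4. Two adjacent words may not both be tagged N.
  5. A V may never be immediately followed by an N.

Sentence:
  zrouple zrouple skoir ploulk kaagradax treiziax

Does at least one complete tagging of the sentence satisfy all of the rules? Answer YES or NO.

YES

Candidates per position — 1:zrouple {N,V}; 2:zrouple {N,V}; 3:skoir {C}; 4:ploulk {V}; 5:kaagradax {A}; 6:treiziax {N}.
One satisfying assignment: N V C V A N.
Check: rule 1 ok; rule 2 ok; rule 3 ok; rule 4 ok; rule 5 ok.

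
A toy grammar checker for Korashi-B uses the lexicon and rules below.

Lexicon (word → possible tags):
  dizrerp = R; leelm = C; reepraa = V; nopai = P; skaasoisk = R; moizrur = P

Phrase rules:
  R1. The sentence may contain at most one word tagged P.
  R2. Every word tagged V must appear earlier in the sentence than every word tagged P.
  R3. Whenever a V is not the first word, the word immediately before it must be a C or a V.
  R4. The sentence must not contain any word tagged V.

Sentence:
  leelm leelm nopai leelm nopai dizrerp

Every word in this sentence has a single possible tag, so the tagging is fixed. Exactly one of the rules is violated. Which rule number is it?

Fixed tagging: C C P C P R.
Applying the rules: R1 fails, R2 ok, R3 ok, R4 ok.
Only rule 1 fails.

1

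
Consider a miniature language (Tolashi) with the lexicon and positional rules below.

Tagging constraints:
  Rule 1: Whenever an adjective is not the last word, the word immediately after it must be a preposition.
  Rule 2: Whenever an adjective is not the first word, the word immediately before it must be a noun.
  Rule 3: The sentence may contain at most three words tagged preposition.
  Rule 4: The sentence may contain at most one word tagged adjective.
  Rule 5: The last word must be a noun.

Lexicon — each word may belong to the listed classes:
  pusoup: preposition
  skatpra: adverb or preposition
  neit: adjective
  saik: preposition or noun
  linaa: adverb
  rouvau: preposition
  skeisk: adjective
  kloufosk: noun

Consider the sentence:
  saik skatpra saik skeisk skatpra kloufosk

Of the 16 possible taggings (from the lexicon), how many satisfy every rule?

Candidates per position — 1:saik {preposition,noun}; 2:skatpra {adverb,preposition}; 3:saik {preposition,noun}; 4:skeisk {adjective}; 5:skatpra {adverb,preposition}; 6:kloufosk {noun}.
There are 16 candidate sequences in total.
The sequences that satisfy every rule: preposition adverb noun adjective preposition noun; preposition preposition noun adjective preposition noun; noun adverb noun adjective preposition noun; noun preposition noun adjective preposition noun.
Count = 4.

4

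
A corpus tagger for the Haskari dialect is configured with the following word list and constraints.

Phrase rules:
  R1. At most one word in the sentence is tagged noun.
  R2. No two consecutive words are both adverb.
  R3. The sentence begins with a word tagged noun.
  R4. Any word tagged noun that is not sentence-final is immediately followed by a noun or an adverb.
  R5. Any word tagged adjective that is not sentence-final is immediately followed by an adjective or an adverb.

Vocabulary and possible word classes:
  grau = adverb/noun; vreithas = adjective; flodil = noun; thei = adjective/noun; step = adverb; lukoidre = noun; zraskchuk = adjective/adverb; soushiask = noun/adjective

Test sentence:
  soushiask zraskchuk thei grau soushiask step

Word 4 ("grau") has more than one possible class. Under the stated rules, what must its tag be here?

adverb

Candidates per position — 1:soushiask {noun,adjective}; 2:zraskchuk {adjective,adverb}; 3:thei {adjective,noun}; 4:grau {adverb,noun}; 5:soushiask {noun,adjective}; 6:step {adverb}.
At position 1, choosing adjective makes rule 3 impossible to satisfy; hence noun.
At position 2, choosing adjective makes rule 4 impossible to satisfy; hence adverb.
At position 3, choosing noun makes rule 1 impossible to satisfy; hence adjective.
At position 4, choosing noun makes rule 1 impossible to satisfy; hence adverb.
At position 5, choosing noun makes rule 1 impossible to satisfy; hence adjective.
The unique satisfying tagging is: noun adverb adjective adverb adjective adverb.
Rule-by-rule: rule 1 satisfied; rule 2 satisfied; rule 3 satisfied; rule 4 satisfied; rule 5 satisfied.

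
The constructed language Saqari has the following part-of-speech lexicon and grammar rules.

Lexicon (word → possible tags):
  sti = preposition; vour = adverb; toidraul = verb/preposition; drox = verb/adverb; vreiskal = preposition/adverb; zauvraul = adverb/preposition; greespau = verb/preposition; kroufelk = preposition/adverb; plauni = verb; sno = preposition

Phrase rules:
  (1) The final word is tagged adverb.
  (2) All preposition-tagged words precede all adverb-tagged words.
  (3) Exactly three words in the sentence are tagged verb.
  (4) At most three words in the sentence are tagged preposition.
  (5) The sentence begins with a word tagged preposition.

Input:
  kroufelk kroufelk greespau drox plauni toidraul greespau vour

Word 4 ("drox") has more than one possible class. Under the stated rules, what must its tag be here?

adverb

Candidates per position — 1:kroufelk {preposition,adverb}; 2:kroufelk {preposition,adverb}; 3:greespau {verb,preposition}; 4:drox {verb,adverb}; 5:plauni {verb}; 6:toidraul {verb,preposition}; 7:greespau {verb,preposition}; 8:vour {adverb}.
At position 1, choosing adverb makes rule 5 impossible to satisfy; hence preposition.
Position 4: the remaining choice is settled jointly with positions 2, 3, 6, 7 — only adverb at position 4 is part of a tagging that satisfies every rule.
The unique satisfying tagging is: preposition preposition preposition adverb verb verb verb adverb.
Checking: rule 1 ok; rule 2 ok; rule 3 ok; rule 4 ok; rule 5 ok.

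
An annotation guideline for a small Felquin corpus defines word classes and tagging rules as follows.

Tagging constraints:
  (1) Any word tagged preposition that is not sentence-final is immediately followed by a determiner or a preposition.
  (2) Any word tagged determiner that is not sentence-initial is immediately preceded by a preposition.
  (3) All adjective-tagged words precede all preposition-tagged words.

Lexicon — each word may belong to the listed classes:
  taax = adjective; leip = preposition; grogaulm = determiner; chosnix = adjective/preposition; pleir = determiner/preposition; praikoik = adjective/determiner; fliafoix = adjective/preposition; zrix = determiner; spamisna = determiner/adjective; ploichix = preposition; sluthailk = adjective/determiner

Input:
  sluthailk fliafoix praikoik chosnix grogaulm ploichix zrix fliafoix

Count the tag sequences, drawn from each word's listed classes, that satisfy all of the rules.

4

Candidates per position — 1:sluthailk {adjective,determiner}; 2:fliafoix {adjective,preposition}; 3:praikoik {adjective,determiner}; 4:chosnix {adjective,preposition}; 5:grogaulm {determiner}; 6:ploichix {preposition}; 7:zrix {determiner}; 8:fliafoix {adjective,preposition}.
There are 32 candidate sequences in total.
The sequences that satisfy every rule: adjective adjective adjective preposition determiner preposition determiner preposition; adjective preposition determiner preposition determiner preposition determiner preposition; determiner adjective adjective preposition determiner preposition determiner preposition; determiner preposition determiner preposition determiner preposition determiner preposition.
Count = 4.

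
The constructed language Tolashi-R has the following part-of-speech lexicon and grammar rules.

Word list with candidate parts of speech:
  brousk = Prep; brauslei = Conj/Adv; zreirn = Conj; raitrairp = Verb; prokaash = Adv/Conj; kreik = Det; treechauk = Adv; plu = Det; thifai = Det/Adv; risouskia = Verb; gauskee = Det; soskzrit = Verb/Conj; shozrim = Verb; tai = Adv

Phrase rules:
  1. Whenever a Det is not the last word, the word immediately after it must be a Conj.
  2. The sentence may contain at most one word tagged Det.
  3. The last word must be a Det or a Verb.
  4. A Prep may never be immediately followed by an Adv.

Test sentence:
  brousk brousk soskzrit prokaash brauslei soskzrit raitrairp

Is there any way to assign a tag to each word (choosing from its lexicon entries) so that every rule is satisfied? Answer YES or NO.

YES

Candidates per position — 1:brousk {Prep}; 2:brousk {Prep}; 3:soskzrit {Verb,Conj}; 4:prokaash {Adv,Conj}; 5:brauslei {Conj,Adv}; 6:soskzrit {Verb,Conj}; 7:raitrairp {Verb}.
One satisfying assignment: Prep Prep Conj Conj Adv Verb Verb.
Rule-by-rule: rule 1 ✓; rule 2 ✓; rule 3 ✓; rule 4 ✓.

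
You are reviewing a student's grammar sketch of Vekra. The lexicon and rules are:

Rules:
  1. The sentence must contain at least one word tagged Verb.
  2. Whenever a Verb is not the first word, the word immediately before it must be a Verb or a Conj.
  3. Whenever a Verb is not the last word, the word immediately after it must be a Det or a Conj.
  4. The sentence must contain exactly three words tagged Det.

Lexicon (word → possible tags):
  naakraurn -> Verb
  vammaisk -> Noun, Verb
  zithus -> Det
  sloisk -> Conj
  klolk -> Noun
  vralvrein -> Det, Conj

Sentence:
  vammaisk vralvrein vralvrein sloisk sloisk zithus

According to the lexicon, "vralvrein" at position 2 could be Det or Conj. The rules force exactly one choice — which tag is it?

Candidates per position — 1:vammaisk {Noun,Verb}; 2:vralvrein {Det,Conj}; 3:vralvrein {Det,Conj}; 4:sloisk {Conj}; 5:sloisk {Conj}; 6:zithus {Det}.
Position 1: Noun is ruled out by rule 1; that leaves Verb.
Position 2: Conj is ruled out by rule 4; that leaves Det.
Position 3: Conj is ruled out by rule 4; that leaves Det.
The only consistent sequence is: Verb Det Det Conj Conj Det.
Checking: rule 1 ok; rule 2 ok; rule 3 ok; rule 4 ok.

Det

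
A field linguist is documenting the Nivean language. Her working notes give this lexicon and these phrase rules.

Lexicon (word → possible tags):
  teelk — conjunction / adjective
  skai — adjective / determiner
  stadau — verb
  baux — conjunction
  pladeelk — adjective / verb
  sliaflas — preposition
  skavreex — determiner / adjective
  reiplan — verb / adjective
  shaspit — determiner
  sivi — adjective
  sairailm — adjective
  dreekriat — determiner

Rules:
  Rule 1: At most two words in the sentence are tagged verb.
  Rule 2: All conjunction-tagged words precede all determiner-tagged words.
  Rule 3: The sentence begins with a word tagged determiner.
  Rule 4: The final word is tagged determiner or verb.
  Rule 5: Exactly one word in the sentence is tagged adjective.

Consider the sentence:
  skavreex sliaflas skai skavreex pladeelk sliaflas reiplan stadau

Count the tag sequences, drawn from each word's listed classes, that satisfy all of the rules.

2

Candidates per position — 1:skavreex {determiner,adjective}; 2:sliaflas {preposition}; 3:skai {adjective,determiner}; 4:skavreex {determiner,adjective}; 5:pladeelk {adjective,verb}; 6:sliaflas {preposition}; 7:reiplan {verb,adjective}; 8:stadau {verb}.
There are 32 candidate sequences in total.
The sequences that satisfy every rule: determiner preposition determiner determiner adjective preposition verb verb; determiner preposition determiner determiner verb preposition adjective verb.
Count = 2.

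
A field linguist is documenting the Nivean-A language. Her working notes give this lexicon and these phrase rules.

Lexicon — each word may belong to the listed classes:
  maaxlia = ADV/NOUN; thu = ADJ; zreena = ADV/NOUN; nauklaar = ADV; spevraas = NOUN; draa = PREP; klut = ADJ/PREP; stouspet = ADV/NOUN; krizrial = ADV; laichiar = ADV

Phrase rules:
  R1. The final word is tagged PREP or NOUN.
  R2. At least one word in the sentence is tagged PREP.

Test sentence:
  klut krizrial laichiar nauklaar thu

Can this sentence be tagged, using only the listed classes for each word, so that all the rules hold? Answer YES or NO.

NO

Candidates per position — 1:klut {ADJ,PREP}; 2:krizrial {ADV}; 3:laichiar {ADV}; 4:nauklaar {ADV}; 5:thu {ADJ}.
Rule 1 cannot be satisfied by any choice of tags from the lexicon.
So there is no consistent tagging.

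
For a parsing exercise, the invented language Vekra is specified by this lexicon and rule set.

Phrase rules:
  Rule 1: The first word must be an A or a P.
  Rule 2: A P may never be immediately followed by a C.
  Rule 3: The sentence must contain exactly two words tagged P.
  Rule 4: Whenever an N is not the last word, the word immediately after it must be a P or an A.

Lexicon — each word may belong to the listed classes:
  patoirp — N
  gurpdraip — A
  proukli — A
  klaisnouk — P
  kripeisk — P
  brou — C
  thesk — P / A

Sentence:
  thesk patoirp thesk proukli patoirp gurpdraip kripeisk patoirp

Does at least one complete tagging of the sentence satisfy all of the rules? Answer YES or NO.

Candidates per position — 1:thesk {P,A}; 2:patoirp {N}; 3:thesk {P,A}; 4:proukli {A}; 5:patoirp {N}; 6:gurpdraip {A}; 7:kripeisk {P}; 8:patoirp {N}.
One satisfying assignment: P N A A N A P N.
Checking: rule 1 satisfied; rule 2 satisfied; rule 3 satisfied; rule 4 satisfied.

YES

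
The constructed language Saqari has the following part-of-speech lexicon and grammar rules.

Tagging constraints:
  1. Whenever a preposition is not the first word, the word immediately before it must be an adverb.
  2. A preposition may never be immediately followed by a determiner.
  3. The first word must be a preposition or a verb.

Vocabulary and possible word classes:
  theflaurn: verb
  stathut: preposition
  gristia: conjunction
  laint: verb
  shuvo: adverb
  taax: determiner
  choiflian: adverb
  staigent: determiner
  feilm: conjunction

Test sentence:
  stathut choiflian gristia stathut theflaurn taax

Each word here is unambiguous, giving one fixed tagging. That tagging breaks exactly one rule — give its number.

Fixed tagging: preposition adverb conjunction preposition verb determiner.
Applying the rules: R1 fail, R2 pass, R3 pass.
Only rule 1 fails.

1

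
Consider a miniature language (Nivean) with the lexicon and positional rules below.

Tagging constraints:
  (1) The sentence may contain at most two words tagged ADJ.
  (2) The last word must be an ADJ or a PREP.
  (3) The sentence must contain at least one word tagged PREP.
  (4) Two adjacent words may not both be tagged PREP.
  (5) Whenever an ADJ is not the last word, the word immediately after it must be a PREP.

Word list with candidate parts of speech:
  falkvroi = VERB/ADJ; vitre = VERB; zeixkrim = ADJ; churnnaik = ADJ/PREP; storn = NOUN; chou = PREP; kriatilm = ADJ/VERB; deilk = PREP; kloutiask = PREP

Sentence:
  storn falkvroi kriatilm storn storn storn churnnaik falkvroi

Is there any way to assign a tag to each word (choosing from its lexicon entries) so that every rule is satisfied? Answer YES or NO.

Candidates per position — 1:storn {NOUN}; 2:falkvroi {VERB,ADJ}; 3:kriatilm {ADJ,VERB}; 4:storn {NOUN}; 5:storn {NOUN}; 6:storn {NOUN}; 7:churnnaik {ADJ,PREP}; 8:falkvroi {VERB,ADJ}.
One satisfying assignment: NOUN VERB VERB NOUN NOUN NOUN PREP ADJ.
Check: rule 1 ✓; rule 2 ✓; rule 3 ✓; rule 4 ✓; rule 5 ✓.

YES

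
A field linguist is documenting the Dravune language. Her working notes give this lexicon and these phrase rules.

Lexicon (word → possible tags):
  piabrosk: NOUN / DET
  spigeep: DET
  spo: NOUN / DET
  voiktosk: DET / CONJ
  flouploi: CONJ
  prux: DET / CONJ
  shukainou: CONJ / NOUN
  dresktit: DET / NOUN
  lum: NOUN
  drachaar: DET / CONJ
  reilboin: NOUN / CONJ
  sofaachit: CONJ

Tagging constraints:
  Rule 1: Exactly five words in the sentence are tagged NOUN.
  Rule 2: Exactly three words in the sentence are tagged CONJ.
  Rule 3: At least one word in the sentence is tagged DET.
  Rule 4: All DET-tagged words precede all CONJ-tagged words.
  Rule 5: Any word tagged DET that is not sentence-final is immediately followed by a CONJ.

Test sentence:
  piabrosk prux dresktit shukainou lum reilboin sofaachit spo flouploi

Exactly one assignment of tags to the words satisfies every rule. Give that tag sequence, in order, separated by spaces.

DET CONJ NOUN NOUN NOUN NOUN CONJ NOUN CONJ

Candidates per position — 1:piabrosk {NOUN,DET}; 2:prux {DET,CONJ}; 3:dresktit {DET,NOUN}; 4:shukainou {CONJ,NOUN}; 5:lum {NOUN}; 6:reilboin {NOUN,CONJ}; 7:sofaachit {CONJ}; 8:spo {NOUN,DET}; 9:flouploi {CONJ}.
If word 2 were DET, no tagging could satisfy rule 5; so word 2 is CONJ.
If word 3 were DET, no tagging could satisfy rule 4; so word 3 is NOUN.
If word 4 were CONJ, no tagging could satisfy rule 2; so word 4 is NOUN.
If word 6 were CONJ, no tagging could satisfy rule 2; so word 6 is NOUN.
If word 8 were DET, no tagging could satisfy rule 4; so word 8 is NOUN.
If word 1 were NOUN, no tagging could satisfy rule 1; so word 1 is DET.
The only consistent sequence is: DET CONJ NOUN NOUN NOUN NOUN CONJ NOUN CONJ.
Verifying each rule — rule 1 holds; rule 2 holds; rule 3 holds; rule 4 holds; rule 5 holds.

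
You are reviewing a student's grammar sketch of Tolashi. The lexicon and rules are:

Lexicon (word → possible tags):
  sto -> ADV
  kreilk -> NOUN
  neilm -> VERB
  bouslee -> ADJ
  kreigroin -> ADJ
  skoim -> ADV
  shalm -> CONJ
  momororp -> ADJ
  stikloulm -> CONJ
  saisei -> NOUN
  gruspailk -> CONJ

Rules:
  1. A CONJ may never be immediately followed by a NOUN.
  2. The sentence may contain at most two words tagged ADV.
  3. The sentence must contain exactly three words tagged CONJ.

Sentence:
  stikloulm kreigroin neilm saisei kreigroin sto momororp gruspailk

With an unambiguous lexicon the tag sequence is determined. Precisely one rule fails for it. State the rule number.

Fixed tagging: CONJ ADJ VERB NOUN ADJ ADV ADJ CONJ.
Checking each rule: R1 ok, R2 ok, R3 fails.
Only rule 3 fails.

3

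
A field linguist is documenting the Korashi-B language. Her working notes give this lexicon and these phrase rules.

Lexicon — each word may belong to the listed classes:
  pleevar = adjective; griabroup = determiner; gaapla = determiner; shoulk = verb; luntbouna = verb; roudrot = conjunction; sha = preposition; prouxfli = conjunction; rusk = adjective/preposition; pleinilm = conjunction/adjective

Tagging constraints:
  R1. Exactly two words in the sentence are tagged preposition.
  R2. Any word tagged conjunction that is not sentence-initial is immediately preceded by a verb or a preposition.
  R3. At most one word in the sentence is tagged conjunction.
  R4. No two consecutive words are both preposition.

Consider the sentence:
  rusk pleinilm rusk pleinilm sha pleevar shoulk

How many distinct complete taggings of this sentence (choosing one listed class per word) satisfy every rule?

4

Candidates per position — 1:rusk {adjective,preposition}; 2:pleinilm {conjunction,adjective}; 3:rusk {adjective,preposition}; 4:pleinilm {conjunction,adjective}; 5:sha {preposition}; 6:pleevar {adjective}; 7:shoulk {verb}.
There are 16 candidate sequences in total.
The sequences that satisfy every rule: adjective adjective preposition conjunction preposition adjective verb; adjective adjective preposition adjective preposition adjective verb; preposition conjunction adjective adjective preposition adjective verb; preposition adjective adjective adjective preposition adjective verb.
Count = 4.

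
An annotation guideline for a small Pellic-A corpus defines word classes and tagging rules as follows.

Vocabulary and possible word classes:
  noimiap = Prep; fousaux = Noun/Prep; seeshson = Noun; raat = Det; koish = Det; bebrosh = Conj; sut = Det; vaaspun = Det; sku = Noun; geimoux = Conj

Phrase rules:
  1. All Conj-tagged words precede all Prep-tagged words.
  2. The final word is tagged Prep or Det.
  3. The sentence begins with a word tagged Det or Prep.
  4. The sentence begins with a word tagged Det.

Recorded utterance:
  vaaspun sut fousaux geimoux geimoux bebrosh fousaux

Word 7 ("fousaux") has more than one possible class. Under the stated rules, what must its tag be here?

Prep

Candidates per position — 1:vaaspun {Det}; 2:sut {Det}; 3:fousaux {Noun,Prep}; 4:geimoux {Conj}; 5:geimoux {Conj}; 6:bebrosh {Conj}; 7:fousaux {Noun,Prep}.
Position 3: tagging it Prep would leave rule 1 unsatisfiable, so it must be Noun.
Position 7: tagging it Noun would leave rule 2 unsatisfiable, so it must be Prep.
The only consistent sequence is: Det Det Noun Conj Conj Conj Prep.
Rule-by-rule: rule 1 ✓; rule 2 ✓; rule 3 ✓; rule 4 ✓.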